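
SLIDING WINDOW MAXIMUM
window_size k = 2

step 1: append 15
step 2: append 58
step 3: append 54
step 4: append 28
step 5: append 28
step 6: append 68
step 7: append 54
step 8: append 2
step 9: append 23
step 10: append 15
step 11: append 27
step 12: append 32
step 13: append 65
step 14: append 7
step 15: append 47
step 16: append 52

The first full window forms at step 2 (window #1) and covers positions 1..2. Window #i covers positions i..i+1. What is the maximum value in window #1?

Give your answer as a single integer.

Answer: 58

Derivation:
step 1: append 15 -> window=[15] (not full yet)
step 2: append 58 -> window=[15, 58] -> max=58
Window #1 max = 58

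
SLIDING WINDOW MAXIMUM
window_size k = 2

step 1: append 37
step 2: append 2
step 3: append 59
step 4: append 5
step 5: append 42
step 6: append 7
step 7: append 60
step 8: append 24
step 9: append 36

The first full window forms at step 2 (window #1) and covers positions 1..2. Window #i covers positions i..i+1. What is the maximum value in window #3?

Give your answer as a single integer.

Answer: 59

Derivation:
step 1: append 37 -> window=[37] (not full yet)
step 2: append 2 -> window=[37, 2] -> max=37
step 3: append 59 -> window=[2, 59] -> max=59
step 4: append 5 -> window=[59, 5] -> max=59
Window #3 max = 59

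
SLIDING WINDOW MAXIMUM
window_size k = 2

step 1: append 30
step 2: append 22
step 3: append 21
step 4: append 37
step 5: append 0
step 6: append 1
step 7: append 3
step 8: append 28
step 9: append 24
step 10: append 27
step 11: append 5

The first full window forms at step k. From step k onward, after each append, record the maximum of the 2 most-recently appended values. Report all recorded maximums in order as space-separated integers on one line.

Answer: 30 22 37 37 1 3 28 28 27 27

Derivation:
step 1: append 30 -> window=[30] (not full yet)
step 2: append 22 -> window=[30, 22] -> max=30
step 3: append 21 -> window=[22, 21] -> max=22
step 4: append 37 -> window=[21, 37] -> max=37
step 5: append 0 -> window=[37, 0] -> max=37
step 6: append 1 -> window=[0, 1] -> max=1
step 7: append 3 -> window=[1, 3] -> max=3
step 8: append 28 -> window=[3, 28] -> max=28
step 9: append 24 -> window=[28, 24] -> max=28
step 10: append 27 -> window=[24, 27] -> max=27
step 11: append 5 -> window=[27, 5] -> max=27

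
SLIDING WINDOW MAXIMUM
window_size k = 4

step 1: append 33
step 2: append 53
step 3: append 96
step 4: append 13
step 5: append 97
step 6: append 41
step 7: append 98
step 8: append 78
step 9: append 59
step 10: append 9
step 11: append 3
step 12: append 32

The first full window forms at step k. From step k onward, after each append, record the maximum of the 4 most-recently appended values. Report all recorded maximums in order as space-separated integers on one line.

Answer: 96 97 97 98 98 98 98 78 59

Derivation:
step 1: append 33 -> window=[33] (not full yet)
step 2: append 53 -> window=[33, 53] (not full yet)
step 3: append 96 -> window=[33, 53, 96] (not full yet)
step 4: append 13 -> window=[33, 53, 96, 13] -> max=96
step 5: append 97 -> window=[53, 96, 13, 97] -> max=97
step 6: append 41 -> window=[96, 13, 97, 41] -> max=97
step 7: append 98 -> window=[13, 97, 41, 98] -> max=98
step 8: append 78 -> window=[97, 41, 98, 78] -> max=98
step 9: append 59 -> window=[41, 98, 78, 59] -> max=98
step 10: append 9 -> window=[98, 78, 59, 9] -> max=98
step 11: append 3 -> window=[78, 59, 9, 3] -> max=78
step 12: append 32 -> window=[59, 9, 3, 32] -> max=59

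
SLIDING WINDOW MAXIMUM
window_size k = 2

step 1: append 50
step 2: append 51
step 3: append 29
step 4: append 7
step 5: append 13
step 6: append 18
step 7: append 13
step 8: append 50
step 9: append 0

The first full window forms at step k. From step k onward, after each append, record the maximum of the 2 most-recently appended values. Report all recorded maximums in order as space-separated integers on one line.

Answer: 51 51 29 13 18 18 50 50

Derivation:
step 1: append 50 -> window=[50] (not full yet)
step 2: append 51 -> window=[50, 51] -> max=51
step 3: append 29 -> window=[51, 29] -> max=51
step 4: append 7 -> window=[29, 7] -> max=29
step 5: append 13 -> window=[7, 13] -> max=13
step 6: append 18 -> window=[13, 18] -> max=18
step 7: append 13 -> window=[18, 13] -> max=18
step 8: append 50 -> window=[13, 50] -> max=50
step 9: append 0 -> window=[50, 0] -> max=50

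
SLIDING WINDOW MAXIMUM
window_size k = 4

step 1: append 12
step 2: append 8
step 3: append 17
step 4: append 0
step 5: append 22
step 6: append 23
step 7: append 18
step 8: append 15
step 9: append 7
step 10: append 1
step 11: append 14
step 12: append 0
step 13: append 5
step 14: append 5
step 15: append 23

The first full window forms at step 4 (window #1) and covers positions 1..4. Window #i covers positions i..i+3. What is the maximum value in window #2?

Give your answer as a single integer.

step 1: append 12 -> window=[12] (not full yet)
step 2: append 8 -> window=[12, 8] (not full yet)
step 3: append 17 -> window=[12, 8, 17] (not full yet)
step 4: append 0 -> window=[12, 8, 17, 0] -> max=17
step 5: append 22 -> window=[8, 17, 0, 22] -> max=22
Window #2 max = 22

Answer: 22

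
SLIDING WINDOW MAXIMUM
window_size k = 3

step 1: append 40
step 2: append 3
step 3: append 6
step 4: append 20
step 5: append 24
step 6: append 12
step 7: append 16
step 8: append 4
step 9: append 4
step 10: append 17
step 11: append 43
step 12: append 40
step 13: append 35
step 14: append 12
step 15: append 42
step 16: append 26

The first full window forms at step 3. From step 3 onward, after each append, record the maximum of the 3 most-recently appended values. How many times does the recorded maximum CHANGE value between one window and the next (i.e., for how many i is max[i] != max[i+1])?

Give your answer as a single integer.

step 1: append 40 -> window=[40] (not full yet)
step 2: append 3 -> window=[40, 3] (not full yet)
step 3: append 6 -> window=[40, 3, 6] -> max=40
step 4: append 20 -> window=[3, 6, 20] -> max=20
step 5: append 24 -> window=[6, 20, 24] -> max=24
step 6: append 12 -> window=[20, 24, 12] -> max=24
step 7: append 16 -> window=[24, 12, 16] -> max=24
step 8: append 4 -> window=[12, 16, 4] -> max=16
step 9: append 4 -> window=[16, 4, 4] -> max=16
step 10: append 17 -> window=[4, 4, 17] -> max=17
step 11: append 43 -> window=[4, 17, 43] -> max=43
step 12: append 40 -> window=[17, 43, 40] -> max=43
step 13: append 35 -> window=[43, 40, 35] -> max=43
step 14: append 12 -> window=[40, 35, 12] -> max=40
step 15: append 42 -> window=[35, 12, 42] -> max=42
step 16: append 26 -> window=[12, 42, 26] -> max=42
Recorded maximums: 40 20 24 24 24 16 16 17 43 43 43 40 42 42
Changes between consecutive maximums: 7

Answer: 7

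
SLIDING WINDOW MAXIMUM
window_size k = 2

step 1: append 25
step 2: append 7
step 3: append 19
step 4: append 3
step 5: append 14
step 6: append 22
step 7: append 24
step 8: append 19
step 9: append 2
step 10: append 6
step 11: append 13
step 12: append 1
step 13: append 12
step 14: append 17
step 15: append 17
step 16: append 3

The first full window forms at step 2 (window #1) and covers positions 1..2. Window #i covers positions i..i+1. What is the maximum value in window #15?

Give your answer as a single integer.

step 1: append 25 -> window=[25] (not full yet)
step 2: append 7 -> window=[25, 7] -> max=25
step 3: append 19 -> window=[7, 19] -> max=19
step 4: append 3 -> window=[19, 3] -> max=19
step 5: append 14 -> window=[3, 14] -> max=14
step 6: append 22 -> window=[14, 22] -> max=22
step 7: append 24 -> window=[22, 24] -> max=24
step 8: append 19 -> window=[24, 19] -> max=24
step 9: append 2 -> window=[19, 2] -> max=19
step 10: append 6 -> window=[2, 6] -> max=6
step 11: append 13 -> window=[6, 13] -> max=13
step 12: append 1 -> window=[13, 1] -> max=13
step 13: append 12 -> window=[1, 12] -> max=12
step 14: append 17 -> window=[12, 17] -> max=17
step 15: append 17 -> window=[17, 17] -> max=17
step 16: append 3 -> window=[17, 3] -> max=17
Window #15 max = 17

Answer: 17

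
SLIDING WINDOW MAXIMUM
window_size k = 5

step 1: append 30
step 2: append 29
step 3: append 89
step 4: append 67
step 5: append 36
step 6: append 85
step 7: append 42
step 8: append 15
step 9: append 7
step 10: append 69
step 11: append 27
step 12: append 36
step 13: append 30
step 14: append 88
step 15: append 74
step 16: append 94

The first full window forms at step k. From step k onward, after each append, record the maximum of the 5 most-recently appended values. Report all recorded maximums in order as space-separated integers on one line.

Answer: 89 89 89 85 85 85 69 69 69 88 88 94

Derivation:
step 1: append 30 -> window=[30] (not full yet)
step 2: append 29 -> window=[30, 29] (not full yet)
step 3: append 89 -> window=[30, 29, 89] (not full yet)
step 4: append 67 -> window=[30, 29, 89, 67] (not full yet)
step 5: append 36 -> window=[30, 29, 89, 67, 36] -> max=89
step 6: append 85 -> window=[29, 89, 67, 36, 85] -> max=89
step 7: append 42 -> window=[89, 67, 36, 85, 42] -> max=89
step 8: append 15 -> window=[67, 36, 85, 42, 15] -> max=85
step 9: append 7 -> window=[36, 85, 42, 15, 7] -> max=85
step 10: append 69 -> window=[85, 42, 15, 7, 69] -> max=85
step 11: append 27 -> window=[42, 15, 7, 69, 27] -> max=69
step 12: append 36 -> window=[15, 7, 69, 27, 36] -> max=69
step 13: append 30 -> window=[7, 69, 27, 36, 30] -> max=69
step 14: append 88 -> window=[69, 27, 36, 30, 88] -> max=88
step 15: append 74 -> window=[27, 36, 30, 88, 74] -> max=88
step 16: append 94 -> window=[36, 30, 88, 74, 94] -> max=94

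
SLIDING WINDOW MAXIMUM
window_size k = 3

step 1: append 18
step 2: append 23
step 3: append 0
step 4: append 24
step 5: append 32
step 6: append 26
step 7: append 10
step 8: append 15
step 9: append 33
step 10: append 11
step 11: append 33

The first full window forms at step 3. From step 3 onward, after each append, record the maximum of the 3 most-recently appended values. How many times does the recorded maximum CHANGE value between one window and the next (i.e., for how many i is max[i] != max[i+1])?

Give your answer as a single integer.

Answer: 4

Derivation:
step 1: append 18 -> window=[18] (not full yet)
step 2: append 23 -> window=[18, 23] (not full yet)
step 3: append 0 -> window=[18, 23, 0] -> max=23
step 4: append 24 -> window=[23, 0, 24] -> max=24
step 5: append 32 -> window=[0, 24, 32] -> max=32
step 6: append 26 -> window=[24, 32, 26] -> max=32
step 7: append 10 -> window=[32, 26, 10] -> max=32
step 8: append 15 -> window=[26, 10, 15] -> max=26
step 9: append 33 -> window=[10, 15, 33] -> max=33
step 10: append 11 -> window=[15, 33, 11] -> max=33
step 11: append 33 -> window=[33, 11, 33] -> max=33
Recorded maximums: 23 24 32 32 32 26 33 33 33
Changes between consecutive maximums: 4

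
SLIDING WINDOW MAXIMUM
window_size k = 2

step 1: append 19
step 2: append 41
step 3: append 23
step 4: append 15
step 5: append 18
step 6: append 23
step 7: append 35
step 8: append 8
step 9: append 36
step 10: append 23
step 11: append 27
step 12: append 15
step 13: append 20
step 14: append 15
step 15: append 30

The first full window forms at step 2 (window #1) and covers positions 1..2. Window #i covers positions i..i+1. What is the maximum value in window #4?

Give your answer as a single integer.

Answer: 18

Derivation:
step 1: append 19 -> window=[19] (not full yet)
step 2: append 41 -> window=[19, 41] -> max=41
step 3: append 23 -> window=[41, 23] -> max=41
step 4: append 15 -> window=[23, 15] -> max=23
step 5: append 18 -> window=[15, 18] -> max=18
Window #4 max = 18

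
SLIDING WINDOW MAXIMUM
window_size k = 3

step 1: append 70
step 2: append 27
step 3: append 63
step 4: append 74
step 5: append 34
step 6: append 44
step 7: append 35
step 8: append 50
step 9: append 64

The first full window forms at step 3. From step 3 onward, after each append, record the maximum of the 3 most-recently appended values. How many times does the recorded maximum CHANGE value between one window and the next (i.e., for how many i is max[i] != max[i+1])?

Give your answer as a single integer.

Answer: 4

Derivation:
step 1: append 70 -> window=[70] (not full yet)
step 2: append 27 -> window=[70, 27] (not full yet)
step 3: append 63 -> window=[70, 27, 63] -> max=70
step 4: append 74 -> window=[27, 63, 74] -> max=74
step 5: append 34 -> window=[63, 74, 34] -> max=74
step 6: append 44 -> window=[74, 34, 44] -> max=74
step 7: append 35 -> window=[34, 44, 35] -> max=44
step 8: append 50 -> window=[44, 35, 50] -> max=50
step 9: append 64 -> window=[35, 50, 64] -> max=64
Recorded maximums: 70 74 74 74 44 50 64
Changes between consecutive maximums: 4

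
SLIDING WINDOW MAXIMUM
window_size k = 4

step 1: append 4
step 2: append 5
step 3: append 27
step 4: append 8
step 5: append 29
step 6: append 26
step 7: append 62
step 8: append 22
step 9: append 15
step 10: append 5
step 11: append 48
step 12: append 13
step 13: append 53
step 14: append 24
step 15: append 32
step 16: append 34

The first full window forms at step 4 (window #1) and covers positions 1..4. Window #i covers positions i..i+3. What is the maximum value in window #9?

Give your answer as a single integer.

Answer: 48

Derivation:
step 1: append 4 -> window=[4] (not full yet)
step 2: append 5 -> window=[4, 5] (not full yet)
step 3: append 27 -> window=[4, 5, 27] (not full yet)
step 4: append 8 -> window=[4, 5, 27, 8] -> max=27
step 5: append 29 -> window=[5, 27, 8, 29] -> max=29
step 6: append 26 -> window=[27, 8, 29, 26] -> max=29
step 7: append 62 -> window=[8, 29, 26, 62] -> max=62
step 8: append 22 -> window=[29, 26, 62, 22] -> max=62
step 9: append 15 -> window=[26, 62, 22, 15] -> max=62
step 10: append 5 -> window=[62, 22, 15, 5] -> max=62
step 11: append 48 -> window=[22, 15, 5, 48] -> max=48
step 12: append 13 -> window=[15, 5, 48, 13] -> max=48
Window #9 max = 48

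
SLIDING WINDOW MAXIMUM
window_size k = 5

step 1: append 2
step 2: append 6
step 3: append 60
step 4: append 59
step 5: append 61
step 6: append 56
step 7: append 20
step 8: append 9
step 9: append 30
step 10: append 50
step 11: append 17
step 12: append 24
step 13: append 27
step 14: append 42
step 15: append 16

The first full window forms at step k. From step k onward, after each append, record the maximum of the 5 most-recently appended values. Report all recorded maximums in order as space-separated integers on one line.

Answer: 61 61 61 61 61 56 50 50 50 50 42

Derivation:
step 1: append 2 -> window=[2] (not full yet)
step 2: append 6 -> window=[2, 6] (not full yet)
step 3: append 60 -> window=[2, 6, 60] (not full yet)
step 4: append 59 -> window=[2, 6, 60, 59] (not full yet)
step 5: append 61 -> window=[2, 6, 60, 59, 61] -> max=61
step 6: append 56 -> window=[6, 60, 59, 61, 56] -> max=61
step 7: append 20 -> window=[60, 59, 61, 56, 20] -> max=61
step 8: append 9 -> window=[59, 61, 56, 20, 9] -> max=61
step 9: append 30 -> window=[61, 56, 20, 9, 30] -> max=61
step 10: append 50 -> window=[56, 20, 9, 30, 50] -> max=56
step 11: append 17 -> window=[20, 9, 30, 50, 17] -> max=50
step 12: append 24 -> window=[9, 30, 50, 17, 24] -> max=50
step 13: append 27 -> window=[30, 50, 17, 24, 27] -> max=50
step 14: append 42 -> window=[50, 17, 24, 27, 42] -> max=50
step 15: append 16 -> window=[17, 24, 27, 42, 16] -> max=42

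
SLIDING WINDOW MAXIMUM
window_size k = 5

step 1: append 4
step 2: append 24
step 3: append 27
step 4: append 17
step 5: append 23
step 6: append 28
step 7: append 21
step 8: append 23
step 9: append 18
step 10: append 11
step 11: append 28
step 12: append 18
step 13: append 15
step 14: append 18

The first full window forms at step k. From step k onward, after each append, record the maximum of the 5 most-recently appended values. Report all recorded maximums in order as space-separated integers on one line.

step 1: append 4 -> window=[4] (not full yet)
step 2: append 24 -> window=[4, 24] (not full yet)
step 3: append 27 -> window=[4, 24, 27] (not full yet)
step 4: append 17 -> window=[4, 24, 27, 17] (not full yet)
step 5: append 23 -> window=[4, 24, 27, 17, 23] -> max=27
step 6: append 28 -> window=[24, 27, 17, 23, 28] -> max=28
step 7: append 21 -> window=[27, 17, 23, 28, 21] -> max=28
step 8: append 23 -> window=[17, 23, 28, 21, 23] -> max=28
step 9: append 18 -> window=[23, 28, 21, 23, 18] -> max=28
step 10: append 11 -> window=[28, 21, 23, 18, 11] -> max=28
step 11: append 28 -> window=[21, 23, 18, 11, 28] -> max=28
step 12: append 18 -> window=[23, 18, 11, 28, 18] -> max=28
step 13: append 15 -> window=[18, 11, 28, 18, 15] -> max=28
step 14: append 18 -> window=[11, 28, 18, 15, 18] -> max=28

Answer: 27 28 28 28 28 28 28 28 28 28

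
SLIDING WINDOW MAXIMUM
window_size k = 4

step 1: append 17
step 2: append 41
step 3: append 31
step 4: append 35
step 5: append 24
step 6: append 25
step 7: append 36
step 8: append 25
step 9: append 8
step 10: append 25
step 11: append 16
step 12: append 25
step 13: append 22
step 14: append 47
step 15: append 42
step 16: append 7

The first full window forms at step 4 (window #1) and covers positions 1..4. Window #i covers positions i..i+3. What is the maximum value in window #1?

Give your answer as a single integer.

step 1: append 17 -> window=[17] (not full yet)
step 2: append 41 -> window=[17, 41] (not full yet)
step 3: append 31 -> window=[17, 41, 31] (not full yet)
step 4: append 35 -> window=[17, 41, 31, 35] -> max=41
Window #1 max = 41

Answer: 41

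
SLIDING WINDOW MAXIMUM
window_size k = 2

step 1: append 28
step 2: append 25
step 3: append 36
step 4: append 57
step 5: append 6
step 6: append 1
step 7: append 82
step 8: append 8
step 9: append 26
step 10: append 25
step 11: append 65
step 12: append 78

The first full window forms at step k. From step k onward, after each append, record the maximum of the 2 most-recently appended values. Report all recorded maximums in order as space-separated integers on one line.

Answer: 28 36 57 57 6 82 82 26 26 65 78

Derivation:
step 1: append 28 -> window=[28] (not full yet)
step 2: append 25 -> window=[28, 25] -> max=28
step 3: append 36 -> window=[25, 36] -> max=36
step 4: append 57 -> window=[36, 57] -> max=57
step 5: append 6 -> window=[57, 6] -> max=57
step 6: append 1 -> window=[6, 1] -> max=6
step 7: append 82 -> window=[1, 82] -> max=82
step 8: append 8 -> window=[82, 8] -> max=82
step 9: append 26 -> window=[8, 26] -> max=26
step 10: append 25 -> window=[26, 25] -> max=26
step 11: append 65 -> window=[25, 65] -> max=65
step 12: append 78 -> window=[65, 78] -> max=78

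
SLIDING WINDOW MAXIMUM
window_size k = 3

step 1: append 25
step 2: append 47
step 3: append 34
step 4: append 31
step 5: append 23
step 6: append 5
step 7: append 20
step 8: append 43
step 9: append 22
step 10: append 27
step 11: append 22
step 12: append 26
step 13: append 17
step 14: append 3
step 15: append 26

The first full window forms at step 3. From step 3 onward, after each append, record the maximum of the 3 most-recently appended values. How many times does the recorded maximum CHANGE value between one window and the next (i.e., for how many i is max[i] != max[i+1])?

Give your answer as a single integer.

Answer: 6

Derivation:
step 1: append 25 -> window=[25] (not full yet)
step 2: append 47 -> window=[25, 47] (not full yet)
step 3: append 34 -> window=[25, 47, 34] -> max=47
step 4: append 31 -> window=[47, 34, 31] -> max=47
step 5: append 23 -> window=[34, 31, 23] -> max=34
step 6: append 5 -> window=[31, 23, 5] -> max=31
step 7: append 20 -> window=[23, 5, 20] -> max=23
step 8: append 43 -> window=[5, 20, 43] -> max=43
step 9: append 22 -> window=[20, 43, 22] -> max=43
step 10: append 27 -> window=[43, 22, 27] -> max=43
step 11: append 22 -> window=[22, 27, 22] -> max=27
step 12: append 26 -> window=[27, 22, 26] -> max=27
step 13: append 17 -> window=[22, 26, 17] -> max=26
step 14: append 3 -> window=[26, 17, 3] -> max=26
step 15: append 26 -> window=[17, 3, 26] -> max=26
Recorded maximums: 47 47 34 31 23 43 43 43 27 27 26 26 26
Changes between consecutive maximums: 6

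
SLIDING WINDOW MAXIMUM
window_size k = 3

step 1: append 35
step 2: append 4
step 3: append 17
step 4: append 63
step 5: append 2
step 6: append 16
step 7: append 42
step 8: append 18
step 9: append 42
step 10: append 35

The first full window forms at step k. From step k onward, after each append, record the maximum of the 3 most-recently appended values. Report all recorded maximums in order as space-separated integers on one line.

Answer: 35 63 63 63 42 42 42 42

Derivation:
step 1: append 35 -> window=[35] (not full yet)
step 2: append 4 -> window=[35, 4] (not full yet)
step 3: append 17 -> window=[35, 4, 17] -> max=35
step 4: append 63 -> window=[4, 17, 63] -> max=63
step 5: append 2 -> window=[17, 63, 2] -> max=63
step 6: append 16 -> window=[63, 2, 16] -> max=63
step 7: append 42 -> window=[2, 16, 42] -> max=42
step 8: append 18 -> window=[16, 42, 18] -> max=42
step 9: append 42 -> window=[42, 18, 42] -> max=42
step 10: append 35 -> window=[18, 42, 35] -> max=42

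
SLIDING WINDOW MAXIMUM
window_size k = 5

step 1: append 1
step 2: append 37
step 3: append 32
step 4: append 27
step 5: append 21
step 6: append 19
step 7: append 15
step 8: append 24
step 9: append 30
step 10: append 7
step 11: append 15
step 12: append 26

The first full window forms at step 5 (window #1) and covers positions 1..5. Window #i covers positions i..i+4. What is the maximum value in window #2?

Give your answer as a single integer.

step 1: append 1 -> window=[1] (not full yet)
step 2: append 37 -> window=[1, 37] (not full yet)
step 3: append 32 -> window=[1, 37, 32] (not full yet)
step 4: append 27 -> window=[1, 37, 32, 27] (not full yet)
step 5: append 21 -> window=[1, 37, 32, 27, 21] -> max=37
step 6: append 19 -> window=[37, 32, 27, 21, 19] -> max=37
Window #2 max = 37

Answer: 37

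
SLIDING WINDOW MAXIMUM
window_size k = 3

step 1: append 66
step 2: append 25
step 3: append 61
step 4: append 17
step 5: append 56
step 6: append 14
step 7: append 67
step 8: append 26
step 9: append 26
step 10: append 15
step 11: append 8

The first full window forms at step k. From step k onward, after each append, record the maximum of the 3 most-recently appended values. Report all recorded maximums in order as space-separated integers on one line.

step 1: append 66 -> window=[66] (not full yet)
step 2: append 25 -> window=[66, 25] (not full yet)
step 3: append 61 -> window=[66, 25, 61] -> max=66
step 4: append 17 -> window=[25, 61, 17] -> max=61
step 5: append 56 -> window=[61, 17, 56] -> max=61
step 6: append 14 -> window=[17, 56, 14] -> max=56
step 7: append 67 -> window=[56, 14, 67] -> max=67
step 8: append 26 -> window=[14, 67, 26] -> max=67
step 9: append 26 -> window=[67, 26, 26] -> max=67
step 10: append 15 -> window=[26, 26, 15] -> max=26
step 11: append 8 -> window=[26, 15, 8] -> max=26

Answer: 66 61 61 56 67 67 67 26 26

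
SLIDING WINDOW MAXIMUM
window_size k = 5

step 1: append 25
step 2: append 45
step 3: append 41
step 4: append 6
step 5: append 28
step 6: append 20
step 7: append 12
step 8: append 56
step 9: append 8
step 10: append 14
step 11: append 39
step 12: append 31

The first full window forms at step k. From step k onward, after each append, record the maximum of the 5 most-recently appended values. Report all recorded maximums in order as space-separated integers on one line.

Answer: 45 45 41 56 56 56 56 56

Derivation:
step 1: append 25 -> window=[25] (not full yet)
step 2: append 45 -> window=[25, 45] (not full yet)
step 3: append 41 -> window=[25, 45, 41] (not full yet)
step 4: append 6 -> window=[25, 45, 41, 6] (not full yet)
step 5: append 28 -> window=[25, 45, 41, 6, 28] -> max=45
step 6: append 20 -> window=[45, 41, 6, 28, 20] -> max=45
step 7: append 12 -> window=[41, 6, 28, 20, 12] -> max=41
step 8: append 56 -> window=[6, 28, 20, 12, 56] -> max=56
step 9: append 8 -> window=[28, 20, 12, 56, 8] -> max=56
step 10: append 14 -> window=[20, 12, 56, 8, 14] -> max=56
step 11: append 39 -> window=[12, 56, 8, 14, 39] -> max=56
step 12: append 31 -> window=[56, 8, 14, 39, 31] -> max=56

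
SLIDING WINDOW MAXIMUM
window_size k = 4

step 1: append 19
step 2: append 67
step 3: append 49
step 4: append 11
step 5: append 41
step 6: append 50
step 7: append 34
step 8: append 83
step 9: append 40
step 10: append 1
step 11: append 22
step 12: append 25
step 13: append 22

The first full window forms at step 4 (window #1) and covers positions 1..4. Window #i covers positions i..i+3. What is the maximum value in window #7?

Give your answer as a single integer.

Answer: 83

Derivation:
step 1: append 19 -> window=[19] (not full yet)
step 2: append 67 -> window=[19, 67] (not full yet)
step 3: append 49 -> window=[19, 67, 49] (not full yet)
step 4: append 11 -> window=[19, 67, 49, 11] -> max=67
step 5: append 41 -> window=[67, 49, 11, 41] -> max=67
step 6: append 50 -> window=[49, 11, 41, 50] -> max=50
step 7: append 34 -> window=[11, 41, 50, 34] -> max=50
step 8: append 83 -> window=[41, 50, 34, 83] -> max=83
step 9: append 40 -> window=[50, 34, 83, 40] -> max=83
step 10: append 1 -> window=[34, 83, 40, 1] -> max=83
Window #7 max = 83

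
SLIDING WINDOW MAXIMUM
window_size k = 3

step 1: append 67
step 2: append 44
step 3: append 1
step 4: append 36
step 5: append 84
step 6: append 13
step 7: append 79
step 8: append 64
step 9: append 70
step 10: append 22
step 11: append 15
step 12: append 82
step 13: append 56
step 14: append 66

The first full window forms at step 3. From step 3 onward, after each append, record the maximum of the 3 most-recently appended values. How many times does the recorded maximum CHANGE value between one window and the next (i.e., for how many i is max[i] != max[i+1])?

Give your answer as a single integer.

Answer: 5

Derivation:
step 1: append 67 -> window=[67] (not full yet)
step 2: append 44 -> window=[67, 44] (not full yet)
step 3: append 1 -> window=[67, 44, 1] -> max=67
step 4: append 36 -> window=[44, 1, 36] -> max=44
step 5: append 84 -> window=[1, 36, 84] -> max=84
step 6: append 13 -> window=[36, 84, 13] -> max=84
step 7: append 79 -> window=[84, 13, 79] -> max=84
step 8: append 64 -> window=[13, 79, 64] -> max=79
step 9: append 70 -> window=[79, 64, 70] -> max=79
step 10: append 22 -> window=[64, 70, 22] -> max=70
step 11: append 15 -> window=[70, 22, 15] -> max=70
step 12: append 82 -> window=[22, 15, 82] -> max=82
step 13: append 56 -> window=[15, 82, 56] -> max=82
step 14: append 66 -> window=[82, 56, 66] -> max=82
Recorded maximums: 67 44 84 84 84 79 79 70 70 82 82 82
Changes between consecutive maximums: 5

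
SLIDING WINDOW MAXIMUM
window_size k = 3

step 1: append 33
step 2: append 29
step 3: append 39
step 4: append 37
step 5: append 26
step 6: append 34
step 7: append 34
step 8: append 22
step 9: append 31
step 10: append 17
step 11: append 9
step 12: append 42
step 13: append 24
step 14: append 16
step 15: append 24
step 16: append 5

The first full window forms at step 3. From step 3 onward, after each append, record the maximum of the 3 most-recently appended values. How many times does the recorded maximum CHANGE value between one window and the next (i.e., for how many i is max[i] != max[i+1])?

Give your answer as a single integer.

Answer: 5

Derivation:
step 1: append 33 -> window=[33] (not full yet)
step 2: append 29 -> window=[33, 29] (not full yet)
step 3: append 39 -> window=[33, 29, 39] -> max=39
step 4: append 37 -> window=[29, 39, 37] -> max=39
step 5: append 26 -> window=[39, 37, 26] -> max=39
step 6: append 34 -> window=[37, 26, 34] -> max=37
step 7: append 34 -> window=[26, 34, 34] -> max=34
step 8: append 22 -> window=[34, 34, 22] -> max=34
step 9: append 31 -> window=[34, 22, 31] -> max=34
step 10: append 17 -> window=[22, 31, 17] -> max=31
step 11: append 9 -> window=[31, 17, 9] -> max=31
step 12: append 42 -> window=[17, 9, 42] -> max=42
step 13: append 24 -> window=[9, 42, 24] -> max=42
step 14: append 16 -> window=[42, 24, 16] -> max=42
step 15: append 24 -> window=[24, 16, 24] -> max=24
step 16: append 5 -> window=[16, 24, 5] -> max=24
Recorded maximums: 39 39 39 37 34 34 34 31 31 42 42 42 24 24
Changes between consecutive maximums: 5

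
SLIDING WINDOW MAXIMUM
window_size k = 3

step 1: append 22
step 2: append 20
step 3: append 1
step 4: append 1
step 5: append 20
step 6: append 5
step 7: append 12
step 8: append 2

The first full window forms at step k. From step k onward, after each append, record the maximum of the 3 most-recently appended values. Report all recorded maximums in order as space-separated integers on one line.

Answer: 22 20 20 20 20 12

Derivation:
step 1: append 22 -> window=[22] (not full yet)
step 2: append 20 -> window=[22, 20] (not full yet)
step 3: append 1 -> window=[22, 20, 1] -> max=22
step 4: append 1 -> window=[20, 1, 1] -> max=20
step 5: append 20 -> window=[1, 1, 20] -> max=20
step 6: append 5 -> window=[1, 20, 5] -> max=20
step 7: append 12 -> window=[20, 5, 12] -> max=20
step 8: append 2 -> window=[5, 12, 2] -> max=12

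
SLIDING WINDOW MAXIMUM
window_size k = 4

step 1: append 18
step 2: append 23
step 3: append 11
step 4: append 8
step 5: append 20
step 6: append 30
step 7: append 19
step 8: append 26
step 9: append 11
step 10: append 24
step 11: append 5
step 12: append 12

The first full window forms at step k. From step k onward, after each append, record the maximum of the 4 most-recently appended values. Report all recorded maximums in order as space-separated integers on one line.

step 1: append 18 -> window=[18] (not full yet)
step 2: append 23 -> window=[18, 23] (not full yet)
step 3: append 11 -> window=[18, 23, 11] (not full yet)
step 4: append 8 -> window=[18, 23, 11, 8] -> max=23
step 5: append 20 -> window=[23, 11, 8, 20] -> max=23
step 6: append 30 -> window=[11, 8, 20, 30] -> max=30
step 7: append 19 -> window=[8, 20, 30, 19] -> max=30
step 8: append 26 -> window=[20, 30, 19, 26] -> max=30
step 9: append 11 -> window=[30, 19, 26, 11] -> max=30
step 10: append 24 -> window=[19, 26, 11, 24] -> max=26
step 11: append 5 -> window=[26, 11, 24, 5] -> max=26
step 12: append 12 -> window=[11, 24, 5, 12] -> max=24

Answer: 23 23 30 30 30 30 26 26 24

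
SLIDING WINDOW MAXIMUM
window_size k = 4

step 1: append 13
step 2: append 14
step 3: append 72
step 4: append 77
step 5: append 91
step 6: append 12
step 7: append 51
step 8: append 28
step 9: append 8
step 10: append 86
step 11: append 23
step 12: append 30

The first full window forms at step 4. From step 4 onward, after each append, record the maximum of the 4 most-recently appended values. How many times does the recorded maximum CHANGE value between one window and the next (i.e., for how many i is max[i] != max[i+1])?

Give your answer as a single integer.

Answer: 3

Derivation:
step 1: append 13 -> window=[13] (not full yet)
step 2: append 14 -> window=[13, 14] (not full yet)
step 3: append 72 -> window=[13, 14, 72] (not full yet)
step 4: append 77 -> window=[13, 14, 72, 77] -> max=77
step 5: append 91 -> window=[14, 72, 77, 91] -> max=91
step 6: append 12 -> window=[72, 77, 91, 12] -> max=91
step 7: append 51 -> window=[77, 91, 12, 51] -> max=91
step 8: append 28 -> window=[91, 12, 51, 28] -> max=91
step 9: append 8 -> window=[12, 51, 28, 8] -> max=51
step 10: append 86 -> window=[51, 28, 8, 86] -> max=86
step 11: append 23 -> window=[28, 8, 86, 23] -> max=86
step 12: append 30 -> window=[8, 86, 23, 30] -> max=86
Recorded maximums: 77 91 91 91 91 51 86 86 86
Changes between consecutive maximums: 3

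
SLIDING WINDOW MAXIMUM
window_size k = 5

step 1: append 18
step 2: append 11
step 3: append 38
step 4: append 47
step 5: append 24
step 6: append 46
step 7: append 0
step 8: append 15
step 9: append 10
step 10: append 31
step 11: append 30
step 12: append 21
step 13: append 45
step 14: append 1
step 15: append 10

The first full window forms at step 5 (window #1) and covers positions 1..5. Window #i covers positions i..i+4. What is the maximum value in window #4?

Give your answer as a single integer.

step 1: append 18 -> window=[18] (not full yet)
step 2: append 11 -> window=[18, 11] (not full yet)
step 3: append 38 -> window=[18, 11, 38] (not full yet)
step 4: append 47 -> window=[18, 11, 38, 47] (not full yet)
step 5: append 24 -> window=[18, 11, 38, 47, 24] -> max=47
step 6: append 46 -> window=[11, 38, 47, 24, 46] -> max=47
step 7: append 0 -> window=[38, 47, 24, 46, 0] -> max=47
step 8: append 15 -> window=[47, 24, 46, 0, 15] -> max=47
Window #4 max = 47

Answer: 47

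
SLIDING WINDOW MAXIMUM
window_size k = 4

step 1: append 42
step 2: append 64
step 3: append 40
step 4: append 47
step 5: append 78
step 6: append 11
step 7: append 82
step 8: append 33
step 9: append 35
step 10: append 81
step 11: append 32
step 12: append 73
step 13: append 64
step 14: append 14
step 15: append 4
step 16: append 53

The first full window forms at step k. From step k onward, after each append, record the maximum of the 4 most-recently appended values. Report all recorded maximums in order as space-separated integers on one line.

Answer: 64 78 78 82 82 82 82 81 81 81 73 73 64

Derivation:
step 1: append 42 -> window=[42] (not full yet)
step 2: append 64 -> window=[42, 64] (not full yet)
step 3: append 40 -> window=[42, 64, 40] (not full yet)
step 4: append 47 -> window=[42, 64, 40, 47] -> max=64
step 5: append 78 -> window=[64, 40, 47, 78] -> max=78
step 6: append 11 -> window=[40, 47, 78, 11] -> max=78
step 7: append 82 -> window=[47, 78, 11, 82] -> max=82
step 8: append 33 -> window=[78, 11, 82, 33] -> max=82
step 9: append 35 -> window=[11, 82, 33, 35] -> max=82
step 10: append 81 -> window=[82, 33, 35, 81] -> max=82
step 11: append 32 -> window=[33, 35, 81, 32] -> max=81
step 12: append 73 -> window=[35, 81, 32, 73] -> max=81
step 13: append 64 -> window=[81, 32, 73, 64] -> max=81
step 14: append 14 -> window=[32, 73, 64, 14] -> max=73
step 15: append 4 -> window=[73, 64, 14, 4] -> max=73
step 16: append 53 -> window=[64, 14, 4, 53] -> max=64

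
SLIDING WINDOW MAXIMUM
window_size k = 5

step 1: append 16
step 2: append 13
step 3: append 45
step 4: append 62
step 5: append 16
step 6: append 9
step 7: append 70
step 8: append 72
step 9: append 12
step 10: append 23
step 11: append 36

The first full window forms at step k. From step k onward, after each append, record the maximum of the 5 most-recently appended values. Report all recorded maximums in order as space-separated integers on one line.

step 1: append 16 -> window=[16] (not full yet)
step 2: append 13 -> window=[16, 13] (not full yet)
step 3: append 45 -> window=[16, 13, 45] (not full yet)
step 4: append 62 -> window=[16, 13, 45, 62] (not full yet)
step 5: append 16 -> window=[16, 13, 45, 62, 16] -> max=62
step 6: append 9 -> window=[13, 45, 62, 16, 9] -> max=62
step 7: append 70 -> window=[45, 62, 16, 9, 70] -> max=70
step 8: append 72 -> window=[62, 16, 9, 70, 72] -> max=72
step 9: append 12 -> window=[16, 9, 70, 72, 12] -> max=72
step 10: append 23 -> window=[9, 70, 72, 12, 23] -> max=72
step 11: append 36 -> window=[70, 72, 12, 23, 36] -> max=72

Answer: 62 62 70 72 72 72 72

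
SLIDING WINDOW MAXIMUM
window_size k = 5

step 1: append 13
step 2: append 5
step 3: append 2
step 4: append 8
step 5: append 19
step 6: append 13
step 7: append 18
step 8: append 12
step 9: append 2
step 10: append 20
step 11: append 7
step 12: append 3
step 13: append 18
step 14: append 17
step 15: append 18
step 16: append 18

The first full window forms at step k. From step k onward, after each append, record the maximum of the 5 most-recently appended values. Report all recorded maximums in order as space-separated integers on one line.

step 1: append 13 -> window=[13] (not full yet)
step 2: append 5 -> window=[13, 5] (not full yet)
step 3: append 2 -> window=[13, 5, 2] (not full yet)
step 4: append 8 -> window=[13, 5, 2, 8] (not full yet)
step 5: append 19 -> window=[13, 5, 2, 8, 19] -> max=19
step 6: append 13 -> window=[5, 2, 8, 19, 13] -> max=19
step 7: append 18 -> window=[2, 8, 19, 13, 18] -> max=19
step 8: append 12 -> window=[8, 19, 13, 18, 12] -> max=19
step 9: append 2 -> window=[19, 13, 18, 12, 2] -> max=19
step 10: append 20 -> window=[13, 18, 12, 2, 20] -> max=20
step 11: append 7 -> window=[18, 12, 2, 20, 7] -> max=20
step 12: append 3 -> window=[12, 2, 20, 7, 3] -> max=20
step 13: append 18 -> window=[2, 20, 7, 3, 18] -> max=20
step 14: append 17 -> window=[20, 7, 3, 18, 17] -> max=20
step 15: append 18 -> window=[7, 3, 18, 17, 18] -> max=18
step 16: append 18 -> window=[3, 18, 17, 18, 18] -> max=18

Answer: 19 19 19 19 19 20 20 20 20 20 18 18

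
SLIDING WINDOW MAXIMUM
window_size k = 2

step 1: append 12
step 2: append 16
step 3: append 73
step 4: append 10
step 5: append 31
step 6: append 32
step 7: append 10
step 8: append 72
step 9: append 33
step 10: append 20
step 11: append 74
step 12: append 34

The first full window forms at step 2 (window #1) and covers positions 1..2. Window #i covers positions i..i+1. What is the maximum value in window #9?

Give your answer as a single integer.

Answer: 33

Derivation:
step 1: append 12 -> window=[12] (not full yet)
step 2: append 16 -> window=[12, 16] -> max=16
step 3: append 73 -> window=[16, 73] -> max=73
step 4: append 10 -> window=[73, 10] -> max=73
step 5: append 31 -> window=[10, 31] -> max=31
step 6: append 32 -> window=[31, 32] -> max=32
step 7: append 10 -> window=[32, 10] -> max=32
step 8: append 72 -> window=[10, 72] -> max=72
step 9: append 33 -> window=[72, 33] -> max=72
step 10: append 20 -> window=[33, 20] -> max=33
Window #9 max = 33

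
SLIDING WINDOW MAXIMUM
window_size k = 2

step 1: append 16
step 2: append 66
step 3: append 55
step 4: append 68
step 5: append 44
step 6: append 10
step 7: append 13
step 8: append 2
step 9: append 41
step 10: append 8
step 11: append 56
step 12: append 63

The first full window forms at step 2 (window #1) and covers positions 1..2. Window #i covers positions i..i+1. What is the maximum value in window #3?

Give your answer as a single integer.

Answer: 68

Derivation:
step 1: append 16 -> window=[16] (not full yet)
step 2: append 66 -> window=[16, 66] -> max=66
step 3: append 55 -> window=[66, 55] -> max=66
step 4: append 68 -> window=[55, 68] -> max=68
Window #3 max = 68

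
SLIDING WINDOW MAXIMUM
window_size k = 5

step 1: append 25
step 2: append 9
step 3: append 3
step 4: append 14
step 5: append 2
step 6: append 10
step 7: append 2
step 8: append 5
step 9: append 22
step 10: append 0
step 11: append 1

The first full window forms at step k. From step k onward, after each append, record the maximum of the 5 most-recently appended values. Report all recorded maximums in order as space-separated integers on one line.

Answer: 25 14 14 14 22 22 22

Derivation:
step 1: append 25 -> window=[25] (not full yet)
step 2: append 9 -> window=[25, 9] (not full yet)
step 3: append 3 -> window=[25, 9, 3] (not full yet)
step 4: append 14 -> window=[25, 9, 3, 14] (not full yet)
step 5: append 2 -> window=[25, 9, 3, 14, 2] -> max=25
step 6: append 10 -> window=[9, 3, 14, 2, 10] -> max=14
step 7: append 2 -> window=[3, 14, 2, 10, 2] -> max=14
step 8: append 5 -> window=[14, 2, 10, 2, 5] -> max=14
step 9: append 22 -> window=[2, 10, 2, 5, 22] -> max=22
step 10: append 0 -> window=[10, 2, 5, 22, 0] -> max=22
step 11: append 1 -> window=[2, 5, 22, 0, 1] -> max=22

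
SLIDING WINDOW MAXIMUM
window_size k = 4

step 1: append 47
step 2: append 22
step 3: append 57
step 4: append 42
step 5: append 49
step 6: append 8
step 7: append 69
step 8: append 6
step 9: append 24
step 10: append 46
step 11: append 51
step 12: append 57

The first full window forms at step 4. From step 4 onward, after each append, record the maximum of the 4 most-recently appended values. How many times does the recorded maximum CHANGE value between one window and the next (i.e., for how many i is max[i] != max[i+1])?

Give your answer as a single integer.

step 1: append 47 -> window=[47] (not full yet)
step 2: append 22 -> window=[47, 22] (not full yet)
step 3: append 57 -> window=[47, 22, 57] (not full yet)
step 4: append 42 -> window=[47, 22, 57, 42] -> max=57
step 5: append 49 -> window=[22, 57, 42, 49] -> max=57
step 6: append 8 -> window=[57, 42, 49, 8] -> max=57
step 7: append 69 -> window=[42, 49, 8, 69] -> max=69
step 8: append 6 -> window=[49, 8, 69, 6] -> max=69
step 9: append 24 -> window=[8, 69, 6, 24] -> max=69
step 10: append 46 -> window=[69, 6, 24, 46] -> max=69
step 11: append 51 -> window=[6, 24, 46, 51] -> max=51
step 12: append 57 -> window=[24, 46, 51, 57] -> max=57
Recorded maximums: 57 57 57 69 69 69 69 51 57
Changes between consecutive maximums: 3

Answer: 3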